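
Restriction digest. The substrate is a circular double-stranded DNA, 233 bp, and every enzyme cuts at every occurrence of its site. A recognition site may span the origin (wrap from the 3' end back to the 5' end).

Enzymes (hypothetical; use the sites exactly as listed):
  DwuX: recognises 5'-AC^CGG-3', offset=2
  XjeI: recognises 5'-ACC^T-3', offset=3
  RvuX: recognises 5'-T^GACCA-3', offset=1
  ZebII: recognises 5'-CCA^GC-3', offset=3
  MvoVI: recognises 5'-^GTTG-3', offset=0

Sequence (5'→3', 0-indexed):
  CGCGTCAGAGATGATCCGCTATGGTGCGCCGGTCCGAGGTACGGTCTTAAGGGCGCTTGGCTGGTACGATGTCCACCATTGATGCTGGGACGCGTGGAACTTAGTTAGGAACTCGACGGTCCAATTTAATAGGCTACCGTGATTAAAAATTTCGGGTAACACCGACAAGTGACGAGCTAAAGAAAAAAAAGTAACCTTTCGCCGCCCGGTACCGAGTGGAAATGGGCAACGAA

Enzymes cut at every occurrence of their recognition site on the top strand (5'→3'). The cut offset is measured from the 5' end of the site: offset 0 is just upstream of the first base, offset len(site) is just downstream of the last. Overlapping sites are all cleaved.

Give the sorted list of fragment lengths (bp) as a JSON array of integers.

Per-enzyme occurrences:
  DwuX (ACCGG, off=2): no sites
  XjeI (ACCT, off=3): starts [193] → cuts [196]
  RvuX (TGACCA, off=1): no sites
  ZebII (CCAGC, off=3): no sites
  MvoVI (GTTG, off=0): no sites

All cut coordinates (distinct, sorted): [196]

Fragments:
  196→196 (wrap): 233-196+196 = 233 bp

[233]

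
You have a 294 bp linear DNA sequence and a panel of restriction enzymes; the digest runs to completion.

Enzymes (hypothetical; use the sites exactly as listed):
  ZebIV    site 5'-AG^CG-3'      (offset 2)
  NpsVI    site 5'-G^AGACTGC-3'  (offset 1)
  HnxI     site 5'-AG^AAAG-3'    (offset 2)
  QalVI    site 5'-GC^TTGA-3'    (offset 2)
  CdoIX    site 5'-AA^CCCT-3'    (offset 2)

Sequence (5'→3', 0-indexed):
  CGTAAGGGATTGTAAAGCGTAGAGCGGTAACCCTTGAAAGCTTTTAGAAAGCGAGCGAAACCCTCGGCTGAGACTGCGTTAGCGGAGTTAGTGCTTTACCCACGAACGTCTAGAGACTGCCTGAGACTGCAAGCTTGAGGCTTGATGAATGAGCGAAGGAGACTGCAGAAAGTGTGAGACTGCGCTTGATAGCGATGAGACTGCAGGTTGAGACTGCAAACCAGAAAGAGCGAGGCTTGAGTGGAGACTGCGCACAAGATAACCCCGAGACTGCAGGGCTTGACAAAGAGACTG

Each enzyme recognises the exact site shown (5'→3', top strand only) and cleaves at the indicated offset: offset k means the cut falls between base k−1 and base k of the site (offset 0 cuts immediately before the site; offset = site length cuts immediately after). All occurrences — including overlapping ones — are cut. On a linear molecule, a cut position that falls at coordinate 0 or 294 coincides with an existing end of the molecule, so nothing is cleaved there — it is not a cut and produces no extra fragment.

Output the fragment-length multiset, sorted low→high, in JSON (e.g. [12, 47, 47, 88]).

Site scan:
  ZebIV (AGCG, off=2): starts [15, 22, 49, 53, 80, 151, 190, 228] → cuts [17, 24, 51, 55, 82, 153, 192, 230]
  NpsVI (GAGACTGC, off=1): starts [69, 112, 122, 158, 175, 196, 209, 243, 266] → cuts [70, 113, 123, 159, 176, 197, 210, 244, 267]
  HnxI (AGAAAG, off=2): starts [45, 166, 222] → cuts [47, 168, 224]
  QalVI (GCTTGA, off=2): starts [132, 139, 183, 234, 277] → cuts [134, 141, 185, 236, 279]
  CdoIX (AACCCT, off=2): starts [28, 58] → cuts [30, 60]

All cut coordinates (distinct, sorted): [17, 24, 30, 47, 51, 55, 60, 70, 82, 113, 123, 134, 141, 153, 159, 168, 176, 185, 192, 197, 210, 224, 230, 236, 244, 267, 279]

Fragments:
  [0,17): 17 bp
  [17,24): 7 bp
  [24,30): 6 bp
  [30,47): 17 bp
  [47,51): 4 bp
  [51,55): 4 bp
  [55,60): 5 bp
  [60,70): 10 bp
  [70,82): 12 bp
  [82,113): 31 bp
  [113,123): 10 bp
  [123,134): 11 bp
  [134,141): 7 bp
  [141,153): 12 bp
  [153,159): 6 bp
  [159,168): 9 bp
  [168,176): 8 bp
  [176,185): 9 bp
  [185,192): 7 bp
  [192,197): 5 bp
  [197,210): 13 bp
  [210,224): 14 bp
  [224,230): 6 bp
  [230,236): 6 bp
  [236,244): 8 bp
  [244,267): 23 bp
  [267,279): 12 bp
  [279,294): 15 bp

[4,4,5,5,6,6,6,6,7,7,7,8,8,9,9,10,10,11,12,12,12,13,14,15,17,17,23,31]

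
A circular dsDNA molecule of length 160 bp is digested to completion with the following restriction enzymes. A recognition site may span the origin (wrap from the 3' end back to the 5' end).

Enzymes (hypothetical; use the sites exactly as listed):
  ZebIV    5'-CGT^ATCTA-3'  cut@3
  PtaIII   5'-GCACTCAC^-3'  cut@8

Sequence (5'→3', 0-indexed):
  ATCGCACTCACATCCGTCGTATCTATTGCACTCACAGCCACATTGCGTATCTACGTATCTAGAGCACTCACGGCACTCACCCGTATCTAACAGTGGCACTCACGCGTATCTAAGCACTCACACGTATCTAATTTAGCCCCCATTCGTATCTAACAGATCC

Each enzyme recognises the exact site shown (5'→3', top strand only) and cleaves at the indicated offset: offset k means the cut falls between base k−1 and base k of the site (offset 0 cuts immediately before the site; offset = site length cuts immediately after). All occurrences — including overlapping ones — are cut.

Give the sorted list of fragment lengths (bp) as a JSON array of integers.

[4,4,4,8,9,9,13,14,15,15,19,22,24]

Per-enzyme occurrences:
  ZebIV CGTATCTA/3: at [17, 45, 53, 81, 104, 122, 144] ⇒ [20, 48, 56, 84, 107, 125, 147]
  PtaIII GCACTCAC/8: at [3, 27, 63, 72, 95, 113] ⇒ [11, 35, 71, 80, 103, 121]

All cut coordinates (distinct, sorted): [11, 20, 35, 48, 56, 71, 80, 84, 103, 107, 121, 125, 147]

Fragments:
  11→20: 9 bp
  20→35: 15 bp
  35→48: 13 bp
  48→56: 8 bp
  56→71: 15 bp
  71→80: 9 bp
  80→84: 4 bp
  84→103: 19 bp
  103→107: 4 bp
  107→121: 14 bp
  121→125: 4 bp
  125→147: 22 bp
  147→11 (wrap): 160-147+11 = 24 bp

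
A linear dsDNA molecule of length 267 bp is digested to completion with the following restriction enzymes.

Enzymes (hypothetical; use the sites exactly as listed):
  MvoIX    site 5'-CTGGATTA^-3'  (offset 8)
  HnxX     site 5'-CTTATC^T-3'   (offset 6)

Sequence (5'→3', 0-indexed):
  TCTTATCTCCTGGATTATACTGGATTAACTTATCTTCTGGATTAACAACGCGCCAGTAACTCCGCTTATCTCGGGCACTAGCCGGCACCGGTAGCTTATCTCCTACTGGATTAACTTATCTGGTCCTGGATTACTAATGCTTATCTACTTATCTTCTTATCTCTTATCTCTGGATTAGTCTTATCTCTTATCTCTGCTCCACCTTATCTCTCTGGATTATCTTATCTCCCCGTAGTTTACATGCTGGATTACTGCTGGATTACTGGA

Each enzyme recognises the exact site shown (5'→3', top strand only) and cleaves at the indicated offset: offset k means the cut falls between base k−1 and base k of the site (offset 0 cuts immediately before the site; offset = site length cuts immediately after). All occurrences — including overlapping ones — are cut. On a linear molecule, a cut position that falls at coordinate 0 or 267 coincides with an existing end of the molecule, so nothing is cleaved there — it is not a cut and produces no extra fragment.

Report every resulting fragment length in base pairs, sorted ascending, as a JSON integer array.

[5,7,7,7,7,7,7,8,8,8,9,10,10,10,11,11,12,13,13,16,25,26,30]

Scan for sites:
  MvoIX CTGGATTA/8: at [9, 19, 36, 105, 125, 169, 211, 243, 254] ⇒ [17, 27, 44, 113, 133, 177, 219, 251, 262]
  HnxX CTTATCT/6: at [1, 28, 64, 94, 114, 139, 147, 155, 162, 179, 186, 202, 220] ⇒ [7, 34, 70, 100, 120, 145, 153, 161, 168, 185, 192, 208, 226]

Pooled cuts: [7, 17, 27, 34, 44, 70, 100, 113, 120, 133, 145, 153, 161, 168, 177, 185, 192, 208, 219, 226, 251, 262]

Fragments:
  [0,7): 7 bp
  [7,17): 10 bp
  [17,27): 10 bp
  [27,34): 7 bp
  [34,44): 10 bp
  [44,70): 26 bp
  [70,100): 30 bp
  [100,113): 13 bp
  [113,120): 7 bp
  [120,133): 13 bp
  [133,145): 12 bp
  [145,153): 8 bp
  [153,161): 8 bp
  [161,168): 7 bp
  [168,177): 9 bp
  [177,185): 8 bp
  [185,192): 7 bp
  [192,208): 16 bp
  [208,219): 11 bp
  [219,226): 7 bp
  [226,251): 25 bp
  [251,262): 11 bp
  [262,267): 5 bp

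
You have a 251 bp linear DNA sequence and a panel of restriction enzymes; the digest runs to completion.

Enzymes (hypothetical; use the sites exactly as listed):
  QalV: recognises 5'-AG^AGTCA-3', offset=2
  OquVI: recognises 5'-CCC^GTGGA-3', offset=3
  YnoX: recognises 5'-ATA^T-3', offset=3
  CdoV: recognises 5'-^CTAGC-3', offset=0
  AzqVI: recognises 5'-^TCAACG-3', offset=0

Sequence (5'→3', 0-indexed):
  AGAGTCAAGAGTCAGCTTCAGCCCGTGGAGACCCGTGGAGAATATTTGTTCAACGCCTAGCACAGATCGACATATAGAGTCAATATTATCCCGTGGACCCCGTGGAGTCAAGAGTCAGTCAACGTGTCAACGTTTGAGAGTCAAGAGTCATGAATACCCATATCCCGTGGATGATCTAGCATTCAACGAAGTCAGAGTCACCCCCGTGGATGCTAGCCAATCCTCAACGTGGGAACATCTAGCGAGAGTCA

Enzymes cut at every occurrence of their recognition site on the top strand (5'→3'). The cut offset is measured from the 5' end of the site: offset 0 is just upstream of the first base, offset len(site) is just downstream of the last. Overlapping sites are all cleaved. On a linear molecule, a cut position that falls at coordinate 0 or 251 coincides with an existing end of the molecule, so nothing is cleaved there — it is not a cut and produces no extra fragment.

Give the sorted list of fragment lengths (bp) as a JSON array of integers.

[2,3,4,5,5,6,7,7,7,7,7,7,8,8,8,9,9,10,10,10,11,11,12,13,15,15,17,18]

Site scan:
  QalV (AGAGTCA, off=2): starts [0, 7, 75, 110, 136, 143, 193, 244] → cuts [2, 9, 77, 112, 138, 145, 195, 246]
  OquVI (CCCGTGGA, off=3): starts [21, 31, 89, 98, 163, 202] → cuts [24, 34, 92, 101, 166, 205]
  YnoX (ATAT, off=3): starts [41, 71, 82, 159] → cuts [44, 74, 85, 162]
  CdoV (CTAGC, off=0): starts [56, 175, 212, 238] → cuts [56, 175, 212, 238]
  AzqVI (TCAACG, off=0): starts [49, 118, 126, 182, 223] → cuts [49, 118, 126, 182, 223]

Pooled cuts: [2, 9, 24, 34, 44, 49, 56, 74, 77, 85, 92, 101, 112, 118, 126, 138, 145, 162, 166, 175, 182, 195, 205, 212, 223, 238, 246]

Fragments:
  [0,2): 2 bp
  [2,9): 7 bp
  [9,24): 15 bp
  [24,34): 10 bp
  [34,44): 10 bp
  [44,49): 5 bp
  [49,56): 7 bp
  [56,74): 18 bp
  [74,77): 3 bp
  [77,85): 8 bp
  [85,92): 7 bp
  [92,101): 9 bp
  [101,112): 11 bp
  [112,118): 6 bp
  [118,126): 8 bp
  [126,138): 12 bp
  [138,145): 7 bp
  [145,162): 17 bp
  [162,166): 4 bp
  [166,175): 9 bp
  [175,182): 7 bp
  [182,195): 13 bp
  [195,205): 10 bp
  [205,212): 7 bp
  [212,223): 11 bp
  [223,238): 15 bp
  [238,246): 8 bp
  [246,251): 5 bp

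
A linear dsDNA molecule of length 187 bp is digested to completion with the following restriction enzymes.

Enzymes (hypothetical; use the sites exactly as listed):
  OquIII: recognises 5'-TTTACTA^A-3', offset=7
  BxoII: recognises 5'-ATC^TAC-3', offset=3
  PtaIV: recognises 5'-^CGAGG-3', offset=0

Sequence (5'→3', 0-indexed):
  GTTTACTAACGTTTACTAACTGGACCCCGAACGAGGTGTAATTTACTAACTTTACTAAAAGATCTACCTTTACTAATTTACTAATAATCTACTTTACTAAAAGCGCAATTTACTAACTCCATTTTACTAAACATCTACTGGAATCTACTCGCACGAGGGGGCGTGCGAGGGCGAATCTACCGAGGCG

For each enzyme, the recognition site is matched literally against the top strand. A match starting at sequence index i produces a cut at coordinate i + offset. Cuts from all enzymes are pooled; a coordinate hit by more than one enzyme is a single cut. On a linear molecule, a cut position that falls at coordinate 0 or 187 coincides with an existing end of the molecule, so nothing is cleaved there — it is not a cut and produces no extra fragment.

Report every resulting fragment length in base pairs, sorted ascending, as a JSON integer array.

Scan for sites:
  OquIII TTTACTAA/7: at [1, 11, 41, 50, 68, 76, 92, 108, 122] ⇒ [8, 18, 48, 57, 75, 83, 99, 115, 129]
  BxoII ATCTAC/3: at [61, 86, 132, 142, 174] ⇒ [64, 89, 135, 145, 177]
  PtaIV CGAGG/0: at [31, 153, 165, 180] ⇒ [31, 153, 165, 180]

All cut coordinates (distinct, sorted): [8, 18, 31, 48, 57, 64, 75, 83, 89, 99, 115, 129, 135, 145, 153, 165, 177, 180]

Fragments:
  [0,8): 8 bp
  [8,18): 10 bp
  [18,31): 13 bp
  [31,48): 17 bp
  [48,57): 9 bp
  [57,64): 7 bp
  [64,75): 11 bp
  [75,83): 8 bp
  [83,89): 6 bp
  [89,99): 10 bp
  [99,115): 16 bp
  [115,129): 14 bp
  [129,135): 6 bp
  [135,145): 10 bp
  [145,153): 8 bp
  [153,165): 12 bp
  [165,177): 12 bp
  [177,180): 3 bp
  [180,187): 7 bp

[3,6,6,7,7,8,8,8,9,10,10,10,11,12,12,13,14,16,17]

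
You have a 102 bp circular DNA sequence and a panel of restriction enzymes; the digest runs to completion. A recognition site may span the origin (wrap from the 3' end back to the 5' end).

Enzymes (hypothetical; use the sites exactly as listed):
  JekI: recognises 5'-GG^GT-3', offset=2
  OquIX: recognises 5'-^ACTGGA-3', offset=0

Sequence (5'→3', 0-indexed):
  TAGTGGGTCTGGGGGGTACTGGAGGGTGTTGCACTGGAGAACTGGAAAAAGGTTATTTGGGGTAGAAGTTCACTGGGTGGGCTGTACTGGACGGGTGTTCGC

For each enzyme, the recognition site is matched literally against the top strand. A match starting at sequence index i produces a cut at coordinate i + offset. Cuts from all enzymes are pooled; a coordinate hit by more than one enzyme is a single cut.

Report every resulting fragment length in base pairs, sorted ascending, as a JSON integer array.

Per-enzyme occurrences:
  JekI (GGGT, off=2): starts [4, 13, 23, 59, 74, 92] → cuts [6, 15, 25, 61, 76, 94]
  OquIX (ACTGGA, off=0): starts [17, 32, 40, 85] → cuts [17, 32, 40, 85]

Pooled cuts: [6, 15, 17, 25, 32, 40, 61, 76, 85, 94]

Fragment lengths:
  6→15: 9 bp
  15→17: 2 bp
  17→25: 8 bp
  25→32: 7 bp
  32→40: 8 bp
  40→61: 21 bp
  61→76: 15 bp
  76→85: 9 bp
  85→94: 9 bp
  94→6 (wrap): 102-94+6 = 14 bp

[2,7,8,8,9,9,9,14,15,21]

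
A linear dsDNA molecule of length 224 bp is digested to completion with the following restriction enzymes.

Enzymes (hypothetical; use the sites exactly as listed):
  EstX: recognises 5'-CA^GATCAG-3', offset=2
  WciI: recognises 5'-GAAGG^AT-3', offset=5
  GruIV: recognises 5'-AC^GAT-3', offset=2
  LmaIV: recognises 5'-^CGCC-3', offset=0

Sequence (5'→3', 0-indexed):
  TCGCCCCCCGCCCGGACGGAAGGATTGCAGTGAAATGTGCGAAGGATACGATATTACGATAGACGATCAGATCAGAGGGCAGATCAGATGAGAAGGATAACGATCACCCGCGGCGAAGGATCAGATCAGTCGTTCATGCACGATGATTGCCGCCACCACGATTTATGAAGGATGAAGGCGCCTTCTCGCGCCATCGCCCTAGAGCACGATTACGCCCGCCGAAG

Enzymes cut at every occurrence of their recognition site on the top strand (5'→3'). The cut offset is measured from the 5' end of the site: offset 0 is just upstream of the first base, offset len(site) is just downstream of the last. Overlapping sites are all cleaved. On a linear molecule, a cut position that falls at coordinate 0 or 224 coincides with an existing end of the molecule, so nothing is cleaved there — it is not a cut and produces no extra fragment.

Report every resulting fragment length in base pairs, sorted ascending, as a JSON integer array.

[1,4,4,4,5,5,5,6,7,7,7,8,8,9,9,10,12,12,13,15,15,18,18,22]

Per-enzyme occurrences:
  EstX (CAGATCAG, off=2): starts [67, 79, 121] → cuts [69, 81, 123]
  WciI (GAAGGAT, off=5): starts [18, 40, 91, 114, 166] → cuts [23, 45, 96, 119, 171]
  GruIV (ACGAT, off=2): starts [47, 55, 62, 99, 139, 157, 205] → cuts [49, 57, 64, 101, 141, 159, 207]
  LmaIV (CGCC, off=0): starts [1, 8, 150, 178, 188, 194, 212, 216] → cuts [1, 8, 150, 178, 188, 194, 212, 216]

Pooled cuts: [1, 8, 23, 45, 49, 57, 64, 69, 81, 96, 101, 119, 123, 141, 150, 159, 171, 178, 188, 194, 207, 212, 216]

Fragments:
  [0,1): 1 bp
  [1,8): 7 bp
  [8,23): 15 bp
  [23,45): 22 bp
  [45,49): 4 bp
  [49,57): 8 bp
  [57,64): 7 bp
  [64,69): 5 bp
  [69,81): 12 bp
  [81,96): 15 bp
  [96,101): 5 bp
  [101,119): 18 bp
  [119,123): 4 bp
  [123,141): 18 bp
  [141,150): 9 bp
  [150,159): 9 bp
  [159,171): 12 bp
  [171,178): 7 bp
  [178,188): 10 bp
  [188,194): 6 bp
  [194,207): 13 bp
  [207,212): 5 bp
  [212,216): 4 bp
  [216,224): 8 bp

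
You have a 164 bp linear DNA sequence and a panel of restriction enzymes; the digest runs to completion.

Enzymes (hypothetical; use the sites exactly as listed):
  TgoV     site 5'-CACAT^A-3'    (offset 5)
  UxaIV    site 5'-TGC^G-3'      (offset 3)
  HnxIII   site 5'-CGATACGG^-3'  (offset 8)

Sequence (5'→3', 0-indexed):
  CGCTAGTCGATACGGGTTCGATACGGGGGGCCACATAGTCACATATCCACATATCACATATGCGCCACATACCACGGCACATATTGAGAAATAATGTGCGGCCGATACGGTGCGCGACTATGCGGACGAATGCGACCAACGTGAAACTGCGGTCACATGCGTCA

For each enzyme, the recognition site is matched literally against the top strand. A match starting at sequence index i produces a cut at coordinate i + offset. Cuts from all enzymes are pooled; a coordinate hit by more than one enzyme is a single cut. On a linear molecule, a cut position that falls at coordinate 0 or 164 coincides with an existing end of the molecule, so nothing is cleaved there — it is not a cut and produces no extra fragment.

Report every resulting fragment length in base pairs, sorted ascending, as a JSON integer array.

[3,4,4,7,7,8,8,10,10,10,10,11,11,12,15,17,17]

Site scan:
  TgoV (CACATA, off=5): starts [31, 39, 47, 54, 65, 77] → cuts [36, 44, 52, 59, 70, 82]
  UxaIV (TGCG, off=3): starts [60, 96, 110, 120, 130, 147, 157] → cuts [63, 99, 113, 123, 133, 150, 160]
  HnxIII (CGATACGG, off=8): starts [7, 18, 102] → cuts [15, 26, 110]

All cut coordinates (distinct, sorted): [15, 26, 36, 44, 52, 59, 63, 70, 82, 99, 110, 113, 123, 133, 150, 160]

Fragments:
  [0,15): 15 bp
  [15,26): 11 bp
  [26,36): 10 bp
  [36,44): 8 bp
  [44,52): 8 bp
  [52,59): 7 bp
  [59,63): 4 bp
  [63,70): 7 bp
  [70,82): 12 bp
  [82,99): 17 bp
  [99,110): 11 bp
  [110,113): 3 bp
  [113,123): 10 bp
  [123,133): 10 bp
  [133,150): 17 bp
  [150,160): 10 bp
  [160,164): 4 bp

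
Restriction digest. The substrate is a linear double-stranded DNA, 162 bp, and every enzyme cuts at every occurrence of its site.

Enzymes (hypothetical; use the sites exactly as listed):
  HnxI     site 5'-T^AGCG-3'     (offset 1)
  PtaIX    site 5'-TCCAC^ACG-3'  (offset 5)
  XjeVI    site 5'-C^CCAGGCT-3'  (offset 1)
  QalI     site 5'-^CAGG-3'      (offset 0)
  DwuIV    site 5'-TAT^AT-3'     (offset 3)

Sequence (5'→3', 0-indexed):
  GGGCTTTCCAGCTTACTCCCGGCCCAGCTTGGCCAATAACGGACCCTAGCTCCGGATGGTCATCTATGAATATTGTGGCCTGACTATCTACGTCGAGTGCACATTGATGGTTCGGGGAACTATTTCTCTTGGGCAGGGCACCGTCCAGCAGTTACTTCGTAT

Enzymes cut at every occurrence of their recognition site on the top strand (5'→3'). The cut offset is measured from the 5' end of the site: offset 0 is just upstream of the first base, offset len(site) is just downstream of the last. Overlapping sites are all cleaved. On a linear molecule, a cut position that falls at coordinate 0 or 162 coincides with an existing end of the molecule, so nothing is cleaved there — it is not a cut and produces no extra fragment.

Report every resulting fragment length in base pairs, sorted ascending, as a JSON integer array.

Per-enzyme occurrences:
  HnxI (TAGCG, off=1): no sites
  PtaIX (TCCACACG, off=5): no sites
  XjeVI (CCCAGGCT, off=1): no sites
  QalI (CAGG, off=0): starts [133] → cuts [133]
  DwuIV (TATAT, off=3): no sites

All cut coordinates (distinct, sorted): [133]

Fragments:
  [0,133): 133 bp
  [133,162): 29 bp

[29,133]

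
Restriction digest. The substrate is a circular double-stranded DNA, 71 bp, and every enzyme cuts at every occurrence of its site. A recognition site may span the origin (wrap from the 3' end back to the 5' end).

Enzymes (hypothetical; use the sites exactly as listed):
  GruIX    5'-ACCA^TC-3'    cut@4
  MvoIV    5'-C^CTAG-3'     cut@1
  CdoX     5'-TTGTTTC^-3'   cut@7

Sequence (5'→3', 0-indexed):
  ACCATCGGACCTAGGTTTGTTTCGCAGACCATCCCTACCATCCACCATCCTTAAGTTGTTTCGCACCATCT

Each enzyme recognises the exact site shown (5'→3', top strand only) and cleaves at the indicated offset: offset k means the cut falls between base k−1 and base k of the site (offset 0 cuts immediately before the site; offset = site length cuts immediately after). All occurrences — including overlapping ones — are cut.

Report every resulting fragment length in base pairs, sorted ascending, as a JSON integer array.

[6,6,7,7,8,9,13,15]

Scan for sites:
  GruIX (ACCATC, off=4): starts [0, 27, 36, 43, 64] → cuts [4, 31, 40, 47, 68]
  MvoIV (CCTAG, off=1): starts [9] → cuts [10]
  CdoX (TTGTTTC, off=7): starts [16, 55] → cuts [23, 62]

All cut coordinates (distinct, sorted): [4, 10, 23, 31, 40, 47, 62, 68]

Fragment lengths:
  4→10: 6 bp
  10→23: 13 bp
  23→31: 8 bp
  31→40: 9 bp
  40→47: 7 bp
  47→62: 15 bp
  62→68: 6 bp
  68→4 (wrap): 71-68+4 = 7 bp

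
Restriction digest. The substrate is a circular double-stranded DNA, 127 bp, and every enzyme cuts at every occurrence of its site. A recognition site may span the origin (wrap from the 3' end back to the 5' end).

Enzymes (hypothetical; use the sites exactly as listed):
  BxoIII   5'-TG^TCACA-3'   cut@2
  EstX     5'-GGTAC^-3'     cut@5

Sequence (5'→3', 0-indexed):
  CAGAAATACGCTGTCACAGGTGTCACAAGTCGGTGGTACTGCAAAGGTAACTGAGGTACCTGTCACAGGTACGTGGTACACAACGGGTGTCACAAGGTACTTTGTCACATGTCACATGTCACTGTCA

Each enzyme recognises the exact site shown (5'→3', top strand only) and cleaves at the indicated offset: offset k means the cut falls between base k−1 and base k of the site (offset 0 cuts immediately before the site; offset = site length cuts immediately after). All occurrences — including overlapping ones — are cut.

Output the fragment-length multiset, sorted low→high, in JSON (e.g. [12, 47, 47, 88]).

[3,4,7,7,9,10,10,11,13,16,17,20]

Per-enzyme occurrences:
  BxoIII TGTCACA/2: at [11, 20, 60, 87, 102, 109, 122] ⇒ [13, 22, 62, 89, 104, 111, 124]
  EstX GGTAC/5: at [34, 54, 67, 74, 95] ⇒ [39, 59, 72, 79, 100]

All cut coordinates (distinct, sorted): [13, 22, 39, 59, 62, 72, 79, 89, 100, 104, 111, 124]

Fragment lengths:
  13→22: 9 bp
  22→39: 17 bp
  39→59: 20 bp
  59→62: 3 bp
  62→72: 10 bp
  72→79: 7 bp
  79→89: 10 bp
  89→100: 11 bp
  100→104: 4 bp
  104→111: 7 bp
  111→124: 13 bp
  124→13 (wrap): 127-124+13 = 16 bp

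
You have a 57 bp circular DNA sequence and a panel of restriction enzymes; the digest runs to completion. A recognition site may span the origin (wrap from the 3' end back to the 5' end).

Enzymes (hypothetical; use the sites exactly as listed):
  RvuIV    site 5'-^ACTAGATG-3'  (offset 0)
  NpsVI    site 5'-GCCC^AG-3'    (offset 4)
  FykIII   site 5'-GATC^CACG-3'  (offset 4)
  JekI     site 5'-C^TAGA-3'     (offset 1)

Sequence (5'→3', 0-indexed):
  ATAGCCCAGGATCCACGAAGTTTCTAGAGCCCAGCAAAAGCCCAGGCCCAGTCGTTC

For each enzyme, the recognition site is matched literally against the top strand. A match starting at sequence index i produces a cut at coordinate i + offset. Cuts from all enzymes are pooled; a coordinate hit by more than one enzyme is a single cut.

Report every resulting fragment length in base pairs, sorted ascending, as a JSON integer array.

[6,6,8,11,11,15]

Per-enzyme occurrences:
  RvuIV (ACTAGATG, off=0): no sites
  NpsVI GCCCAG/4: at [3, 28, 39, 45] ⇒ [7, 32, 43, 49]
  FykIII GATCCACG/4: at [9] ⇒ [13]
  JekI CTAGA/1: at [23] ⇒ [24]

All cut coordinates (distinct, sorted): [7, 13, 24, 32, 43, 49]

Fragment lengths:
  7→13: 6 bp
  13→24: 11 bp
  24→32: 8 bp
  32→43: 11 bp
  43→49: 6 bp
  49→7 (wrap): 57-49+7 = 15 bp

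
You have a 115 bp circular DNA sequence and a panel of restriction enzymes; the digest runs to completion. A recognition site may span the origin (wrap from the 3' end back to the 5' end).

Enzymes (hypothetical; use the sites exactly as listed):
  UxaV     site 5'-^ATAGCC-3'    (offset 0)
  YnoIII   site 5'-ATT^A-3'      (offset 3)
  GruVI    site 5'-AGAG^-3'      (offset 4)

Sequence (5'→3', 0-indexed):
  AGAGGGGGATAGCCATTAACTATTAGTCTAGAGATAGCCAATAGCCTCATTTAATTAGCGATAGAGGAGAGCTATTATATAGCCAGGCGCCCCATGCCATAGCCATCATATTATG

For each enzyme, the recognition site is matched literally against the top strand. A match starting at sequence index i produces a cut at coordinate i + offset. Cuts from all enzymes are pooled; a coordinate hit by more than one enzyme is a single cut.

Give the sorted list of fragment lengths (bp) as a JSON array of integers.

[2,4,5,5,7,7,7,9,9,10,14,16,20]

Scan for sites:
  UxaV ATAGCC/0: at [8, 33, 40, 78, 98] ⇒ [8, 33, 40, 78, 98]
  YnoIII ATTA/3: at [14, 21, 53, 73, 109] ⇒ [17, 24, 56, 76, 112]
  GruVI AGAG/4: at [0, 29, 62, 67] ⇒ [4, 33, 66, 71]

Pooled cuts: [4, 8, 17, 24, 33, 40, 56, 66, 71, 76, 78, 98, 112]

Fragments:
  4→8: 4 bp
  8→17: 9 bp
  17→24: 7 bp
  24→33: 9 bp
  33→40: 7 bp
  40→56: 16 bp
  56→66: 10 bp
  66→71: 5 bp
  71→76: 5 bp
  76→78: 2 bp
  78→98: 20 bp
  98→112: 14 bp
  112→4 (wrap): 115-112+4 = 7 bp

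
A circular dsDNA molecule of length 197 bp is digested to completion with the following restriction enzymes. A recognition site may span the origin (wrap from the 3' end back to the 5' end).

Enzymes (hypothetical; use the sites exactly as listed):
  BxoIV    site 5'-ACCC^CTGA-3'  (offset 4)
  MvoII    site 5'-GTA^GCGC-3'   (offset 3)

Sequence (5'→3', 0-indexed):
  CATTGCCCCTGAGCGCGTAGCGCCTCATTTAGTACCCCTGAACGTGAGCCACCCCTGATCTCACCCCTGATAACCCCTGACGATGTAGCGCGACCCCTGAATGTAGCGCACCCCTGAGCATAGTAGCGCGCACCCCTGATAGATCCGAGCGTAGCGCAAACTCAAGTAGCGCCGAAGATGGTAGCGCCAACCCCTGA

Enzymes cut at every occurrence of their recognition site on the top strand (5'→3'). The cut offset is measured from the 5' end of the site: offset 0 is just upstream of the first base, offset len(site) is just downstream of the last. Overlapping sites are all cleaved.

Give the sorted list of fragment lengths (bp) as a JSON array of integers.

[8,9,9,10,10,10,11,12,12,15,15,17,18,18,23]

Scan for sites:
  BxoIV ACCCCTGA/4: at [33, 50, 62, 72, 92, 109, 131, 189] ⇒ [37, 54, 66, 76, 96, 113, 135, 193]
  MvoII GTAGCGC/3: at [16, 84, 102, 122, 150, 165, 180] ⇒ [19, 87, 105, 125, 153, 168, 183]

Pooled cuts: [19, 37, 54, 66, 76, 87, 96, 105, 113, 125, 135, 153, 168, 183, 193]

Fragments:
  19→37: 18 bp
  37→54: 17 bp
  54→66: 12 bp
  66→76: 10 bp
  76→87: 11 bp
  87→96: 9 bp
  96→105: 9 bp
  105→113: 8 bp
  113→125: 12 bp
  125→135: 10 bp
  135→153: 18 bp
  153→168: 15 bp
  168→183: 15 bp
  183→193: 10 bp
  193→19 (wrap): 197-193+19 = 23 bp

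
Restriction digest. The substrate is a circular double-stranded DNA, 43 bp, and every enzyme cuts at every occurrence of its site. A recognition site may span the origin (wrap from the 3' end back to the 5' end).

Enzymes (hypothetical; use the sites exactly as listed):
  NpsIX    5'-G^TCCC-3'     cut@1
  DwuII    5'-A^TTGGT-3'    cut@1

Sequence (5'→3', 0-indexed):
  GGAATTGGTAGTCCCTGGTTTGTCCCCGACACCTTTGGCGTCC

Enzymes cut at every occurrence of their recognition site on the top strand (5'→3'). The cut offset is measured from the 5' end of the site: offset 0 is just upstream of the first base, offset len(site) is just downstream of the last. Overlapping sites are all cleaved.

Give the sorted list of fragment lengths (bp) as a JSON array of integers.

Scan for sites:
  NpsIX GTCCC/1: at [10, 21] ⇒ [11, 22]
  DwuII ATTGGT/1: at [3] ⇒ [4]

All cut coordinates (distinct, sorted): [4, 11, 22]

Fragments:
  4→11: 7 bp
  11→22: 11 bp
  22→4 (wrap): 43-22+4 = 25 bp

[7,11,25]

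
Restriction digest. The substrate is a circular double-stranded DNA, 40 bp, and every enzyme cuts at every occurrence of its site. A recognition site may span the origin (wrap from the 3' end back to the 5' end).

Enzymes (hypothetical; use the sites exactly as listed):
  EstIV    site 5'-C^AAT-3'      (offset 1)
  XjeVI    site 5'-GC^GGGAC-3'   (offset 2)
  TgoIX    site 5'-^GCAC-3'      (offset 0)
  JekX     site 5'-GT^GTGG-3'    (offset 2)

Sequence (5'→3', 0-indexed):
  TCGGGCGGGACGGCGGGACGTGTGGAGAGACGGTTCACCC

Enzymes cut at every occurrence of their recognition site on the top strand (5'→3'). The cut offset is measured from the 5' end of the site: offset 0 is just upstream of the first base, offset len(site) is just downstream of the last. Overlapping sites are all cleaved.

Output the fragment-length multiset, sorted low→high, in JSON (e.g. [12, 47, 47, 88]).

[7,8,25]

Site scan:
  EstIV (CAAT, off=1): no sites
  XjeVI GCGGGAC/2: at [4, 12] ⇒ [6, 14]
  TgoIX (GCAC, off=0): no sites
  JekX GTGTGG/2: at [19] ⇒ [21]

All cut coordinates (distinct, sorted): [6, 14, 21]

Fragment lengths:
  6→14: 8 bp
  14→21: 7 bp
  21→6 (wrap): 40-21+6 = 25 bp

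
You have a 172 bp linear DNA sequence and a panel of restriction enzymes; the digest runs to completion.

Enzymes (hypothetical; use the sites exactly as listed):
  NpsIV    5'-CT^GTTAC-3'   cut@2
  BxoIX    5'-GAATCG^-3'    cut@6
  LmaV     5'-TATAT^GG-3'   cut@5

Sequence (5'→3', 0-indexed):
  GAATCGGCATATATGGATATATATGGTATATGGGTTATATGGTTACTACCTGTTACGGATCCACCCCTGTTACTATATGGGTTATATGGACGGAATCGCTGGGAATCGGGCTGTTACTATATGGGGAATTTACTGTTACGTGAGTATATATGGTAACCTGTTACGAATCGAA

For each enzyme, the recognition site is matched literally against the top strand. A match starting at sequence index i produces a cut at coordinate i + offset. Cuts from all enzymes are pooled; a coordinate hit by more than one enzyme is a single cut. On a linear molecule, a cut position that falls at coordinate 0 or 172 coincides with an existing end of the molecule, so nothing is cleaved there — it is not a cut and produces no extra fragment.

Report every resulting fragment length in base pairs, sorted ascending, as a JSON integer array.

Scan for sites:
  NpsIV (CTGTTAC, off=2): starts [49, 66, 110, 132, 157] → cuts [51, 68, 112, 134, 159]
  BxoIX (GAATCG, off=6): starts [0, 92, 102, 164] → cuts [6, 98, 108, 170]
  LmaV (TATATGG, off=5): starts [9, 19, 26, 35, 73, 82, 117, 146] → cuts [14, 24, 31, 40, 78, 87, 122, 151]

All cut coordinates (distinct, sorted): [6, 14, 24, 31, 40, 51, 68, 78, 87, 98, 108, 112, 122, 134, 151, 159, 170]

Fragments:
  [0,6): 6 bp
  [6,14): 8 bp
  [14,24): 10 bp
  [24,31): 7 bp
  [31,40): 9 bp
  [40,51): 11 bp
  [51,68): 17 bp
  [68,78): 10 bp
  [78,87): 9 bp
  [87,98): 11 bp
  [98,108): 10 bp
  [108,112): 4 bp
  [112,122): 10 bp
  [122,134): 12 bp
  [134,151): 17 bp
  [151,159): 8 bp
  [159,170): 11 bp
  [170,172): 2 bp

[2,4,6,7,8,8,9,9,10,10,10,10,11,11,11,12,17,17]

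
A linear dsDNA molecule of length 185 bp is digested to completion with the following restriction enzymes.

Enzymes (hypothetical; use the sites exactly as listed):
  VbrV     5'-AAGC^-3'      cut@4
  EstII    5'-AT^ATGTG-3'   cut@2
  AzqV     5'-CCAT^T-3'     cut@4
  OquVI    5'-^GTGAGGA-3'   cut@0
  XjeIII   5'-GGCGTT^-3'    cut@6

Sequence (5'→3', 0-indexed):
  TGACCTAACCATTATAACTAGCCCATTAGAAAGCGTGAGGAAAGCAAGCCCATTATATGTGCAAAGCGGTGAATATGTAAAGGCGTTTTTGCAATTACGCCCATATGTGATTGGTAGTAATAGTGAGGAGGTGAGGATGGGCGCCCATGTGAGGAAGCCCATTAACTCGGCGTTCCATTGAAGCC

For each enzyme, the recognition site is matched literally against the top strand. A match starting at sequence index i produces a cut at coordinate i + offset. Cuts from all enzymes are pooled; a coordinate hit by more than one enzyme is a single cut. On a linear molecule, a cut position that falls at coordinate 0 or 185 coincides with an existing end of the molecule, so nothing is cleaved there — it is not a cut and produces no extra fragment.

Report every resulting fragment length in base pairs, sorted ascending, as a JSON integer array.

Site scan:
  VbrV AAGC/4: at [30, 41, 45, 63, 154, 180] ⇒ [34, 45, 49, 67, 158, 184]
  EstII ATATGTG/2: at [54, 102] ⇒ [56, 104]
  AzqV CCATT/4: at [8, 22, 49, 158, 174] ⇒ [12, 26, 53, 162, 178]
  OquVI GTGAGGA/0: at [34, 122, 130, 148] ⇒ [34, 122, 130, 148]
  XjeIII GGCGTT/6: at [81, 168] ⇒ [87, 174]

Pooled cuts: [12, 26, 34, 45, 49, 53, 56, 67, 87, 104, 122, 130, 148, 158, 162, 174, 178, 184]

Fragment lengths:
  [0,12): 12 bp
  [12,26): 14 bp
  [26,34): 8 bp
  [34,45): 11 bp
  [45,49): 4 bp
  [49,53): 4 bp
  [53,56): 3 bp
  [56,67): 11 bp
  [67,87): 20 bp
  [87,104): 17 bp
  [104,122): 18 bp
  [122,130): 8 bp
  [130,148): 18 bp
  [148,158): 10 bp
  [158,162): 4 bp
  [162,174): 12 bp
  [174,178): 4 bp
  [178,184): 6 bp
  [184,185): 1 bp

[1,3,4,4,4,4,6,8,8,10,11,11,12,12,14,17,18,18,20]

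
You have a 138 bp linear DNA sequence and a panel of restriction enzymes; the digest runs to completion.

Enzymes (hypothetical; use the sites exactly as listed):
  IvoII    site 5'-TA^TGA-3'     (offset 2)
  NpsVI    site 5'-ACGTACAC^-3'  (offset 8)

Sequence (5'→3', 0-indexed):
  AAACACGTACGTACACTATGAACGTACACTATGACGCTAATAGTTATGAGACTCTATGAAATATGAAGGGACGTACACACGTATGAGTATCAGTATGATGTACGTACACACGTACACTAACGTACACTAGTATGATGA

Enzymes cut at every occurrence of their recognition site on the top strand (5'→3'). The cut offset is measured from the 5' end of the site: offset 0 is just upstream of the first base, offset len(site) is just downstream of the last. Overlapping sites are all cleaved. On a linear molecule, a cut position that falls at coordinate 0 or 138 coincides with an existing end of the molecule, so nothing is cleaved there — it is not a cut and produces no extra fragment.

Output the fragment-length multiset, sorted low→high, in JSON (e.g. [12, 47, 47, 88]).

Scan for sites:
  IvoII (TATGA, off=2): starts [16, 29, 44, 54, 61, 81, 93, 130] → cuts [18, 31, 46, 56, 63, 83, 95, 132]
  NpsVI (ACGTACAC, off=8): starts [8, 21, 70, 101, 109, 119] → cuts [16, 29, 78, 109, 117, 127]

Pooled cuts: [16, 18, 29, 31, 46, 56, 63, 78, 83, 95, 109, 117, 127, 132]

Fragments:
  [0,16): 16 bp
  [16,18): 2 bp
  [18,29): 11 bp
  [29,31): 2 bp
  [31,46): 15 bp
  [46,56): 10 bp
  [56,63): 7 bp
  [63,78): 15 bp
  [78,83): 5 bp
  [83,95): 12 bp
  [95,109): 14 bp
  [109,117): 8 bp
  [117,127): 10 bp
  [127,132): 5 bp
  [132,138): 6 bp

[2,2,5,5,6,7,8,10,10,11,12,14,15,15,16]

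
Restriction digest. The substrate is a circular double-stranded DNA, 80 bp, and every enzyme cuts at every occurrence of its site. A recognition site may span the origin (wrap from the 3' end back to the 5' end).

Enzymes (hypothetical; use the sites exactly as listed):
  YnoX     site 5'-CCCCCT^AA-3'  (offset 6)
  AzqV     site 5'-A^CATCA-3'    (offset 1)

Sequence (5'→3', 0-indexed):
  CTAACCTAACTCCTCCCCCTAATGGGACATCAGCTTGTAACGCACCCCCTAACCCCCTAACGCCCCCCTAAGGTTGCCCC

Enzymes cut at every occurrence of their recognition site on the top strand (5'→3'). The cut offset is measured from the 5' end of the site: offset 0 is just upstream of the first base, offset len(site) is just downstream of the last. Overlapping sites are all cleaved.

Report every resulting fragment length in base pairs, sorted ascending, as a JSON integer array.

[7,8,11,13,18,23]

Site scan:
  YnoX CCCCCTAA/6: at [14, 44, 52, 63, 76] ⇒ [2, 20, 50, 58, 69]
  AzqV ACATCA/1: at [26] ⇒ [27]

All cut coordinates (distinct, sorted): [2, 20, 27, 50, 58, 69]

Fragment lengths:
  2→20: 18 bp
  20→27: 7 bp
  27→50: 23 bp
  50→58: 8 bp
  58→69: 11 bp
  69→2 (wrap): 80-69+2 = 13 bp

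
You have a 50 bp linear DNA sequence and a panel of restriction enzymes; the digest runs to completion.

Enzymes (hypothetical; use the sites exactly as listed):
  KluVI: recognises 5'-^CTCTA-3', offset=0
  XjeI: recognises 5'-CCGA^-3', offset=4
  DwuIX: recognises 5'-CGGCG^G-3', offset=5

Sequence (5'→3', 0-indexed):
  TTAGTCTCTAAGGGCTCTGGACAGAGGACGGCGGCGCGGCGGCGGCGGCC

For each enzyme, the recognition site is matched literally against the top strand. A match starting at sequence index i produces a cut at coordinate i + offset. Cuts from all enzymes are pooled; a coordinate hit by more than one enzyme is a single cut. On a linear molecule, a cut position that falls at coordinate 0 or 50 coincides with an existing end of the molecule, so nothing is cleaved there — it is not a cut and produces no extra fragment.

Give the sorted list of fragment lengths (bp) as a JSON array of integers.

[3,3,3,5,8,28]

Scan for sites:
  KluVI CTCTA/0: at [5] ⇒ [5]
  XjeI (CCGA, off=4): no sites
  DwuIX CGGCGG/5: at [28, 36, 39, 42] ⇒ [33, 41, 44, 47]

Pooled cuts: [5, 33, 41, 44, 47]

Fragments:
  [0,5): 5 bp
  [5,33): 28 bp
  [33,41): 8 bp
  [41,44): 3 bp
  [44,47): 3 bp
  [47,50): 3 bp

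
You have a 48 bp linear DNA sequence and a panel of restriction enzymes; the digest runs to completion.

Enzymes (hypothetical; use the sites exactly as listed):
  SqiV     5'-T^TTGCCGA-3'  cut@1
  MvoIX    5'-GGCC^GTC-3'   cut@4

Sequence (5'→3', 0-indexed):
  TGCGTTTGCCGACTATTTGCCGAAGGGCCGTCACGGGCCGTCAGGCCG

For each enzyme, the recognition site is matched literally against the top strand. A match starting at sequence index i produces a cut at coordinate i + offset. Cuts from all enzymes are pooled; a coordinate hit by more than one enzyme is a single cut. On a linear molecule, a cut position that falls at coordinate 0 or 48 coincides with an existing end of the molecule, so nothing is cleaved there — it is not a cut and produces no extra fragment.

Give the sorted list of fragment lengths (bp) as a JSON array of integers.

[5,9,10,11,13]

Scan for sites:
  SqiV (TTTGCCGA, off=1): starts [4, 15] → cuts [5, 16]
  MvoIX (GGCCGTC, off=4): starts [25, 35] → cuts [29, 39]

Pooled cuts: [5, 16, 29, 39]

Fragment lengths:
  [0,5): 5 bp
  [5,16): 11 bp
  [16,29): 13 bp
  [29,39): 10 bp
  [39,48): 9 bp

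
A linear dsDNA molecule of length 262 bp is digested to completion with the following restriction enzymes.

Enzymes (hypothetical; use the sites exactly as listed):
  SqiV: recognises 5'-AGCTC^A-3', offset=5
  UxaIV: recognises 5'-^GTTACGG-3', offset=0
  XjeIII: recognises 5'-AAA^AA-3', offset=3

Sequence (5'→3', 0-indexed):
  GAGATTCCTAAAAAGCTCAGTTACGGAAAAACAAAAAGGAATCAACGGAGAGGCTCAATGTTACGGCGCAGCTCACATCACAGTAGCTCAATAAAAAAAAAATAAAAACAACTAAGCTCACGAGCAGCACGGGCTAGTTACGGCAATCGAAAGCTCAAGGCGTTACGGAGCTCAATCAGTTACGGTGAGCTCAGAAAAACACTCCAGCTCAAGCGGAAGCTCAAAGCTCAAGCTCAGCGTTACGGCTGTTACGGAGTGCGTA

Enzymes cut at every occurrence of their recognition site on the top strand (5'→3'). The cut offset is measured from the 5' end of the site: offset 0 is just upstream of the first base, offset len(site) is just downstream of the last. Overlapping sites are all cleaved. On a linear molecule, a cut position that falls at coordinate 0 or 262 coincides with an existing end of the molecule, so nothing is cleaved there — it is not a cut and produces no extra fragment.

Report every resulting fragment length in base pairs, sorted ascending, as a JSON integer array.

Per-enzyme occurrences:
  SqiV AGCTCA/5: at [13, 69, 84, 114, 151, 168, 187, 205, 217, 224, 230] ⇒ [18, 74, 89, 119, 156, 173, 192, 210, 222, 229, 235]
  UxaIV GTTACGG/0: at [19, 59, 136, 161, 178, 238, 247] ⇒ [19, 59, 136, 161, 178, 238, 247]
  XjeIII AAAAA/3: at [9, 26, 32, 92, 93, 94, 95, 96, 97, 103, 194] ⇒ [12, 29, 35, 95, 96, 97, 98, 99, 100, 106, 197]

All cut coordinates (distinct, sorted): [12, 18, 19, 29, 35, 59, 74, 89, 95, 96, 97, 98, 99, 100, 106, 119, 136, 156, 161, 173, 178, 192, 197, 210, 222, 229, 235, 238, 247]

Fragments:
  [0,12): 12 bp
  [12,18): 6 bp
  [18,19): 1 bp
  [19,29): 10 bp
  [29,35): 6 bp
  [35,59): 24 bp
  [59,74): 15 bp
  [74,89): 15 bp
  [89,95): 6 bp
  [95,96): 1 bp
  [96,97): 1 bp
  [97,98): 1 bp
  [98,99): 1 bp
  [99,100): 1 bp
  [100,106): 6 bp
  [106,119): 13 bp
  [119,136): 17 bp
  [136,156): 20 bp
  [156,161): 5 bp
  [161,173): 12 bp
  [173,178): 5 bp
  [178,192): 14 bp
  [192,197): 5 bp
  [197,210): 13 bp
  [210,222): 12 bp
  [222,229): 7 bp
  [229,235): 6 bp
  [235,238): 3 bp
  [238,247): 9 bp
  [247,262): 15 bp

[1,1,1,1,1,1,3,5,5,5,6,6,6,6,6,7,9,10,12,12,12,13,13,14,15,15,15,17,20,24]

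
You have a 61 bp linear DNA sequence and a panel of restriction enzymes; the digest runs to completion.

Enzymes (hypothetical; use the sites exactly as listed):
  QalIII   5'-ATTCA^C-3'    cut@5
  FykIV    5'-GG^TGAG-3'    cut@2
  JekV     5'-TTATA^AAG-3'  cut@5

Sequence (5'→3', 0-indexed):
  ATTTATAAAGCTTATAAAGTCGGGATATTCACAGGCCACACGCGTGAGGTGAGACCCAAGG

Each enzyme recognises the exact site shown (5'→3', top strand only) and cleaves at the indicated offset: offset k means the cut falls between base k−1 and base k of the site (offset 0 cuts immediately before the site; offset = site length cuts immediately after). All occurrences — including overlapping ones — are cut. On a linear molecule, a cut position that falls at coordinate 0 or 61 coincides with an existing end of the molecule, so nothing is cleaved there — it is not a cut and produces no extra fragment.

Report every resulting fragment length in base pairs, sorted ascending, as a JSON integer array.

Site scan:
  QalIII ATTCAC/5: at [26] ⇒ [31]
  FykIV GGTGAG/2: at [47] ⇒ [49]
  JekV TTATAAAG/5: at [2, 11] ⇒ [7, 16]

Pooled cuts: [7, 16, 31, 49]

Fragments:
  [0,7): 7 bp
  [7,16): 9 bp
  [16,31): 15 bp
  [31,49): 18 bp
  [49,61): 12 bp

[7,9,12,15,18]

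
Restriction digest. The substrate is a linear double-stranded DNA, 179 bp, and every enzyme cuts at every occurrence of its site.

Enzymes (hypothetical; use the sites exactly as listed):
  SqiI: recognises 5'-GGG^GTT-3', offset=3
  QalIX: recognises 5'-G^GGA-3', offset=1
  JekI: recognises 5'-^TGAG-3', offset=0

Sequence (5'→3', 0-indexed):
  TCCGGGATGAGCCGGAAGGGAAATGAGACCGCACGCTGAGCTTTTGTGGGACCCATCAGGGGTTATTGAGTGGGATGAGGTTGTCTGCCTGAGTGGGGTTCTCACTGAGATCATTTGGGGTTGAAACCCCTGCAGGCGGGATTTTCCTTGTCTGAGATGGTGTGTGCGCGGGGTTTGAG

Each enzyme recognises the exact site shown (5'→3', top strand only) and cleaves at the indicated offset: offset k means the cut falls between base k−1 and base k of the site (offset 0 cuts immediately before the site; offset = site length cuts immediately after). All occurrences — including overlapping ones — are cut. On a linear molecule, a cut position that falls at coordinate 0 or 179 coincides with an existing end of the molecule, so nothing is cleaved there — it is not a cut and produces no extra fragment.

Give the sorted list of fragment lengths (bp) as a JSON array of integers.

[3,3,3,4,4,5,5,6,8,8,11,12,13,13,14,14,14,19,20]

Scan for sites:
  SqiI (GGGGTT, off=3): starts [58, 94, 116, 169] → cuts [61, 97, 119, 172]
  QalIX (GGGA, off=1): starts [3, 17, 47, 71, 137] → cuts [4, 18, 48, 72, 138]
  JekI (TGAG, off=0): starts [7, 23, 36, 66, 75, 89, 105, 152, 175] → cuts [7, 23, 36, 66, 75, 89, 105, 152, 175]

All cut coordinates (distinct, sorted): [4, 7, 18, 23, 36, 48, 61, 66, 72, 75, 89, 97, 105, 119, 138, 152, 172, 175]

Fragments:
  [0,4): 4 bp
  [4,7): 3 bp
  [7,18): 11 bp
  [18,23): 5 bp
  [23,36): 13 bp
  [36,48): 12 bp
  [48,61): 13 bp
  [61,66): 5 bp
  [66,72): 6 bp
  [72,75): 3 bp
  [75,89): 14 bp
  [89,97): 8 bp
  [97,105): 8 bp
  [105,119): 14 bp
  [119,138): 19 bp
  [138,152): 14 bp
  [152,172): 20 bp
  [172,175): 3 bp
  [175,179): 4 bp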